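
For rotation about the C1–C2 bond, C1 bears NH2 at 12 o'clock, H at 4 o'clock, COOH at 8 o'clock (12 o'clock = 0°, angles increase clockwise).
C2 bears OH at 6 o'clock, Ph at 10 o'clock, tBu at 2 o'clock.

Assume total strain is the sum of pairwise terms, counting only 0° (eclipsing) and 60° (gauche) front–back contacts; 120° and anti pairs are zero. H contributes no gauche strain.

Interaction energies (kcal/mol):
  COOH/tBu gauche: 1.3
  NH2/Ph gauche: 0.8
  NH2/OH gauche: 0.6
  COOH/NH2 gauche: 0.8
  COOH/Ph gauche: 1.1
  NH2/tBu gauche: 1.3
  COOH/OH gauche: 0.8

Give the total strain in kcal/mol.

This conformer (staggered): NH2–Ph gauche, NH2–tBu gauche, COOH–OH gauche, COOH–Ph gauche; 0.8 + 1.3 + 0.8 + 1.1 = 4.0 kcal/mol.

4.0 kcal/mol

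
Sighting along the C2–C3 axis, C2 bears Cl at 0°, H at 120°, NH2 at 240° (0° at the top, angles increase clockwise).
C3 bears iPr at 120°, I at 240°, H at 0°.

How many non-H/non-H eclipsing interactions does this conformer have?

1

Non-H eclipsing pairs: NH2(240°)/I(240°) — 1 interaction.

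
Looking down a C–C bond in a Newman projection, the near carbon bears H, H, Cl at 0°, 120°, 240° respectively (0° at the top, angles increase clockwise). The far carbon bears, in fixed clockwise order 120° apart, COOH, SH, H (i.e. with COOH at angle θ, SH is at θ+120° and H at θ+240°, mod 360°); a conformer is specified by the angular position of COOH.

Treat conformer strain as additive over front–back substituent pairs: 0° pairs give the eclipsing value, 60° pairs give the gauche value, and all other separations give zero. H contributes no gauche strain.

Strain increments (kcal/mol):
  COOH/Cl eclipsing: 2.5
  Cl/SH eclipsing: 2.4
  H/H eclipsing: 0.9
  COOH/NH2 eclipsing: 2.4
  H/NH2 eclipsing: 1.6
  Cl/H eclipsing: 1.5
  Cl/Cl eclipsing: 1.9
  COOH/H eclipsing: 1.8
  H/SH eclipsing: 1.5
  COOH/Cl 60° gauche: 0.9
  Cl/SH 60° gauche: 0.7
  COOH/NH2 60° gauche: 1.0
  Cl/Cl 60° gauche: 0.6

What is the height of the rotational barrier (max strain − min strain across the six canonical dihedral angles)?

4.4 kcal/mol

COOH at 0° (eclipsed): H(0°)/COOH(0°) eclipsed 1.8; H(120°)/SH(120°) eclipsed 1.5; Cl(240°)/H(240°) eclipsed 1.5 → 4.8 kcal/mol.
COOH at 60° (staggered): Cl(240°)/SH(180°) gauche 0.7 → 0.7 kcal/mol.
COOH at 120° (eclipsed): H(0°)/H(0°) eclipsed 0.9; H(120°)/COOH(120°) eclipsed 1.8; Cl(240°)/SH(240°) eclipsed 2.4 → 5.1 kcal/mol.
COOH at 180° (staggered): Cl(240°)/COOH(180°) gauche 0.9; Cl(240°)/SH(300°) gauche 0.7 → 1.6 kcal/mol.
COOH at 240° (eclipsed): H(0°)/SH(0°) eclipsed 1.5; H(120°)/H(120°) eclipsed 0.9; Cl(240°)/COOH(240°) eclipsed 2.5 → 4.9 kcal/mol.
COOH at 300° (staggered): Cl(240°)/COOH(300°) gauche 0.9 → 0.9 kcal/mol.
Max at 120° (5.1 kcal/mol), min at 60° (0.7 kcal/mol); barrier = 4.4 kcal/mol.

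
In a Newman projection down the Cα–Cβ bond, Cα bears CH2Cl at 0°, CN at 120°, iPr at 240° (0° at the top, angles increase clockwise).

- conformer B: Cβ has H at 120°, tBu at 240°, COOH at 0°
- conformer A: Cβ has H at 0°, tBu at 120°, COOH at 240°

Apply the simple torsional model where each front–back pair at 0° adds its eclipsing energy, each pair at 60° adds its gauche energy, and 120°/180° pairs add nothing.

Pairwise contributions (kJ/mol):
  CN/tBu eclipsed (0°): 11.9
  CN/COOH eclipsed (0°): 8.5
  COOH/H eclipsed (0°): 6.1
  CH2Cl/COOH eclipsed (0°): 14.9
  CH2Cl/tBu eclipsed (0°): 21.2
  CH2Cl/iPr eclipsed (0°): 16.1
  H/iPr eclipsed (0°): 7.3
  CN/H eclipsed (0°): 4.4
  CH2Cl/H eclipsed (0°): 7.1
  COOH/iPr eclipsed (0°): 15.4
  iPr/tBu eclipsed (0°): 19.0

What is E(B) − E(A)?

B is eclipsed. CH2Cl at 0° is eclipsed with COOH at 0° (14.9); CN at 120° is eclipsed with H at 120° (4.4); iPr at 240° is eclipsed with tBu at 240° (19.0). Total 38.3 kJ/mol.
A is eclipsed. CH2Cl at 0° is eclipsed with H at 0° (7.1); CN at 120° is eclipsed with tBu at 120° (11.9); iPr at 240° is eclipsed with COOH at 240° (15.4). Total 34.4 kJ/mol.
E(B) − E(A) = 38.3 − 34.4 = +3.9 kJ/mol.

+3.9 kJ/mol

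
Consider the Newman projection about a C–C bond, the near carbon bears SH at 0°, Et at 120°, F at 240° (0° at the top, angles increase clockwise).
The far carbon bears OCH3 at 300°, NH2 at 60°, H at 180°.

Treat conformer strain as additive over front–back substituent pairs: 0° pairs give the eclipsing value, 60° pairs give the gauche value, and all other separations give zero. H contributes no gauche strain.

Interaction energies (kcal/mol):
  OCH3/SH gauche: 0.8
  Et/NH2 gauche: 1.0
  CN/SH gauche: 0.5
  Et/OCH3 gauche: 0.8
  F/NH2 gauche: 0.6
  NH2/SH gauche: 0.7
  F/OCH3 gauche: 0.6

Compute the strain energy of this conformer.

3.1 kcal/mol

This conformer (staggered): SH(0°)/OCH3(300°) gauche 0.8; SH(0°)/NH2(60°) gauche 0.7; Et(120°)/NH2(60°) gauche 1.0; F(240°)/OCH3(300°) gauche 0.6 → 3.1 kcal/mol.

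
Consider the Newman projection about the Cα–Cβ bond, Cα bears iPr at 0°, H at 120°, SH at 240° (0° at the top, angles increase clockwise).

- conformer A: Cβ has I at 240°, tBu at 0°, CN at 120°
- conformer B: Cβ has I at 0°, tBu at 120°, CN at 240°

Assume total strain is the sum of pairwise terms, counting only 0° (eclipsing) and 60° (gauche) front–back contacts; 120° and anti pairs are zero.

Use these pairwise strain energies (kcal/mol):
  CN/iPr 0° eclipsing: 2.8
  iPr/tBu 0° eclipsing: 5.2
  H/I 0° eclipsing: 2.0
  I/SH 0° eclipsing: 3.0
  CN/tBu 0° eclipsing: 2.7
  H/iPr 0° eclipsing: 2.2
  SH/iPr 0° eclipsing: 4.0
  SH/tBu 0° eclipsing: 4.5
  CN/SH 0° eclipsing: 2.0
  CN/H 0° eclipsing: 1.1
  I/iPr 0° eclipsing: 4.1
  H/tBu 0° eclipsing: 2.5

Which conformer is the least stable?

A

A (eclipsed): iPr–tBu eclipsed, H–CN eclipsed, SH–I eclipsed; 5.2 + 1.1 + 3.0 = 9.3 kcal/mol.
B (eclipsed): iPr–I eclipsed, H–tBu eclipsed, SH–CN eclipsed; 4.1 + 2.5 + 2.0 = 8.6 kcal/mol.
A has the highest total (9.3 kcal/mol).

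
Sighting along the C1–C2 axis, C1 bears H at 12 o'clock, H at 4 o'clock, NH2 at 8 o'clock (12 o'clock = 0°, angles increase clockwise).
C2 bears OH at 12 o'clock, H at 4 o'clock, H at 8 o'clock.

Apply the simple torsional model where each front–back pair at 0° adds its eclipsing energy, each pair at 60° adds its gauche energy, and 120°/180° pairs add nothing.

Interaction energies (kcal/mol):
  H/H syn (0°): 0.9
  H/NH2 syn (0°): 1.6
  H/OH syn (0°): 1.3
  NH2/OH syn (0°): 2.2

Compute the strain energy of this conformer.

This conformer is eclipsed. H at 0° is eclipsed with OH at 0° (1.3); H at 120° is eclipsed with H at 120° (0.9); NH2 at 240° is eclipsed with H at 240° (1.6). Total 3.8 kcal/mol.

3.8 kcal/mol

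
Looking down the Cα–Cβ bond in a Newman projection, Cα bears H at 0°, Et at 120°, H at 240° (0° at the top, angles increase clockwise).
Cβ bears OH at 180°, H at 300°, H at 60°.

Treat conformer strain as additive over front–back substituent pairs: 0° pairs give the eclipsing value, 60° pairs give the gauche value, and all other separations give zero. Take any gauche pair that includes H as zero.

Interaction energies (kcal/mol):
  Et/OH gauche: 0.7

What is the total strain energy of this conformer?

This conformer (staggered): Et–OH gauche; 0.7 = 0.7 kcal/mol.

0.7 kcal/mol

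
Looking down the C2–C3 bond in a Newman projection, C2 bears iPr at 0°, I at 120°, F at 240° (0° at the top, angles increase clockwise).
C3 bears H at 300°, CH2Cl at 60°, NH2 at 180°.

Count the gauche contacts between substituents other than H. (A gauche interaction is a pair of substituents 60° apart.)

Non-H gauche pairs: iPr(0°)/CH2Cl(60°); I(120°)/CH2Cl(60°); I(120°)/NH2(180°); F(240°)/NH2(180°) — 4 interactions.

4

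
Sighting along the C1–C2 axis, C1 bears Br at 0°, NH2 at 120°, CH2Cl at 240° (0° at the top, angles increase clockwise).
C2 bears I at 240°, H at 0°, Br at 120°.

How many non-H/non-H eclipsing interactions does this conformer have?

Non-H eclipsing pairs: NH2(120°)/Br(120°); CH2Cl(240°)/I(240°) — 2 interactions.

2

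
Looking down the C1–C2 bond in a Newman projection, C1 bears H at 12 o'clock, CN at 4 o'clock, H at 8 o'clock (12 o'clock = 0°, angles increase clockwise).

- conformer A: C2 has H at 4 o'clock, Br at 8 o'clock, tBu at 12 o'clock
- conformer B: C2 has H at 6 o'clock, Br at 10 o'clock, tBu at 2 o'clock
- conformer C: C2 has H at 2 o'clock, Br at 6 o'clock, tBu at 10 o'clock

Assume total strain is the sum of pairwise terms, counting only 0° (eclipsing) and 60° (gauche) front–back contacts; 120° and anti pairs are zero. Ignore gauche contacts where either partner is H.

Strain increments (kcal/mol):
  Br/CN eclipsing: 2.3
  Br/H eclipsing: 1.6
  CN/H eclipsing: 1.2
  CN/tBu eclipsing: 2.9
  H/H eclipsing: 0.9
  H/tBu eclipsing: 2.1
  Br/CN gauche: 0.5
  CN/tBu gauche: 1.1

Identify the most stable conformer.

A (eclipsed): H(0°)/tBu(0°) eclipsed 2.1; CN(120°)/H(120°) eclipsed 1.2; H(240°)/Br(240°) eclipsed 1.6 → 4.9 kcal/mol.
B (staggered): CN(120°)/tBu(60°) gauche 1.1 → 1.1 kcal/mol.
C (staggered): CN(120°)/Br(180°) gauche 0.5 → 0.5 kcal/mol.
C has the lowest total (0.5 kcal/mol).

C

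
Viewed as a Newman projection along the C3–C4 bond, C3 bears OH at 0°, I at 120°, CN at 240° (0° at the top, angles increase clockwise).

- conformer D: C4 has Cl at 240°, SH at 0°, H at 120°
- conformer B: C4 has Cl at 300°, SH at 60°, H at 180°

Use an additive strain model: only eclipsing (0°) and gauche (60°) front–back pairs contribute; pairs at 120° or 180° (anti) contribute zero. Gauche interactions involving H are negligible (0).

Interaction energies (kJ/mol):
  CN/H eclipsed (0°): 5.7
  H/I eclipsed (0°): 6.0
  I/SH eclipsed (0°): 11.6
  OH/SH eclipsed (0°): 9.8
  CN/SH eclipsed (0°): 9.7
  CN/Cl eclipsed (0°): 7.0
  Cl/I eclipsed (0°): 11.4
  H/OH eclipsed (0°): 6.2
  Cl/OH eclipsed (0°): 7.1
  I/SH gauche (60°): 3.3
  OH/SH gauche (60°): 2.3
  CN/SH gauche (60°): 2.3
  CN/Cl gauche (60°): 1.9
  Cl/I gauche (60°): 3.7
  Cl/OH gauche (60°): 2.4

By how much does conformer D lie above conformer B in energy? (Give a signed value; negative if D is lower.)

D (eclipsed): OH(0°)/SH(0°) eclipsed 9.8; I(120°)/H(120°) eclipsed 6.0; CN(240°)/Cl(240°) eclipsed 7.0 → 22.8 kJ/mol.
B (staggered): OH(0°)/Cl(300°) gauche 2.4; OH(0°)/SH(60°) gauche 2.3; I(120°)/SH(60°) gauche 3.3; CN(240°)/Cl(300°) gauche 1.9 → 9.9 kJ/mol.
E(D) − E(B) = 22.8 − 9.9 = +12.9 kJ/mol.

+12.9 kJ/mol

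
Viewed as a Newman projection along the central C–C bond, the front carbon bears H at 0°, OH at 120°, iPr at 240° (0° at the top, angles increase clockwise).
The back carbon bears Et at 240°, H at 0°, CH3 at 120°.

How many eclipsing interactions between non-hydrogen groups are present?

2

Non-H eclipsing pairs: OH(120°)/CH3(120°); iPr(240°)/Et(240°) — 2 interactions.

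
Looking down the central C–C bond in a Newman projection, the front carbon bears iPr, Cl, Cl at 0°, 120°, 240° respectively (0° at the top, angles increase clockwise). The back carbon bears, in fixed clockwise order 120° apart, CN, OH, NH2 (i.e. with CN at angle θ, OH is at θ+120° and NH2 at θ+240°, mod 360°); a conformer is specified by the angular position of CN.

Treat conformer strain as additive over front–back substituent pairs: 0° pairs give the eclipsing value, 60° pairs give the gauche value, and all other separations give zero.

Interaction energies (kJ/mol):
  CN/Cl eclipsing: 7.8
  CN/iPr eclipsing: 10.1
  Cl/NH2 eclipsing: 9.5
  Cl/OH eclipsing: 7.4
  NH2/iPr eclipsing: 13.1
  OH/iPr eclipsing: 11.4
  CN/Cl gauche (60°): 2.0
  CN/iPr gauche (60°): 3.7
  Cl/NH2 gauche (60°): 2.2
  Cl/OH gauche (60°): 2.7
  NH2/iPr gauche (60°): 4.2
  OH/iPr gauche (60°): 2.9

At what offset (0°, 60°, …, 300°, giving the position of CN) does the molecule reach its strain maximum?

CN at 0° is eclipsed. iPr at 0° is eclipsed with CN at 0° (10.1); Cl at 120° is eclipsed with OH at 120° (7.4); Cl at 240° is eclipsed with NH2 at 240° (9.5). Total 27.0 kJ/mol.
CN at 60° is staggered. iPr at 0° is gauche with CN at 60° (3.7); iPr at 0° is gauche with NH2 at 300° (4.2); Cl at 120° is gauche with CN at 60° (2.0); Cl at 120° is gauche with OH at 180° (2.7); Cl at 240° is gauche with OH at 180° (2.7); Cl at 240° is gauche with NH2 at 300° (2.2). Total 17.5 kJ/mol.
CN at 120° is eclipsed. iPr at 0° is eclipsed with NH2 at 0° (13.1); Cl at 120° is eclipsed with CN at 120° (7.8); Cl at 240° is eclipsed with OH at 240° (7.4). Total 28.3 kJ/mol.
CN at 180° is staggered. iPr at 0° is gauche with OH at 300° (2.9); iPr at 0° is gauche with NH2 at 60° (4.2); Cl at 120° is gauche with CN at 180° (2.0); Cl at 120° is gauche with NH2 at 60° (2.2); Cl at 240° is gauche with CN at 180° (2.0); Cl at 240° is gauche with OH at 300° (2.7). Total 16.0 kJ/mol.
CN at 240° is eclipsed. iPr at 0° is eclipsed with OH at 0° (11.4); Cl at 120° is eclipsed with NH2 at 120° (9.5); Cl at 240° is eclipsed with CN at 240° (7.8). Total 28.7 kJ/mol.
CN at 300° is staggered. iPr at 0° is gauche with CN at 300° (3.7); iPr at 0° is gauche with OH at 60° (2.9); Cl at 120° is gauche with OH at 60° (2.7); Cl at 120° is gauche with NH2 at 180° (2.2); Cl at 240° is gauche with CN at 300° (2.0); Cl at 240° is gauche with NH2 at 180° (2.2). Total 15.7 kJ/mol.
The maximum (28.7 kJ/mol) occurs with CN at 240°.

240°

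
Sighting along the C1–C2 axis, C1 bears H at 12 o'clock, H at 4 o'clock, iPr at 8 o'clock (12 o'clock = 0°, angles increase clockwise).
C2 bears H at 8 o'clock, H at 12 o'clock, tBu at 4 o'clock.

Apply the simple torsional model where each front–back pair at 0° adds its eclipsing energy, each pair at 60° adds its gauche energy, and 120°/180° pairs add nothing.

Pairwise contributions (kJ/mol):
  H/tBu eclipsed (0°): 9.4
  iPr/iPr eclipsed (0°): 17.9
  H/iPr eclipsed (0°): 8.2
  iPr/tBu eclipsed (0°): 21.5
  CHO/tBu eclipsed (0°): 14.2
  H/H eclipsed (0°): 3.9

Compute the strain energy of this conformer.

This conformer (eclipsed): H(0°)/H(0°) eclipsed 3.9; H(120°)/tBu(120°) eclipsed 9.4; iPr(240°)/H(240°) eclipsed 8.2 → 21.5 kJ/mol.

21.5 kJ/mol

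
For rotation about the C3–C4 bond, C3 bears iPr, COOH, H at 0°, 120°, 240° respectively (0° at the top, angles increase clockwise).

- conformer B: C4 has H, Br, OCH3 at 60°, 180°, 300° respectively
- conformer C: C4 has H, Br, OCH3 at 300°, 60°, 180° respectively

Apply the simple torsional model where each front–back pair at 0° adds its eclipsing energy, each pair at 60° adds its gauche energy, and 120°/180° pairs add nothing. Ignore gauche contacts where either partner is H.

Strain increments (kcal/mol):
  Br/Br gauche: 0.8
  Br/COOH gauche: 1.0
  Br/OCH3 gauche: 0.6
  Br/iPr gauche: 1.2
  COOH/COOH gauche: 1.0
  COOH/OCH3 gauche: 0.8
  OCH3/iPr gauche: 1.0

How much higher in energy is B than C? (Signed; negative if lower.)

B is staggered. iPr at 0° is gauche with OCH3 at 300° (1.0); COOH at 120° is gauche with Br at 180° (1.0). Total 2.0 kcal/mol.
C is staggered. iPr at 0° is gauche with Br at 60° (1.2); COOH at 120° is gauche with Br at 60° (1.0); COOH at 120° is gauche with OCH3 at 180° (0.8). Total 3.0 kcal/mol.
E(B) − E(C) = 2.0 − 3.0 = -1.0 kcal/mol.

-1.0 kcal/mol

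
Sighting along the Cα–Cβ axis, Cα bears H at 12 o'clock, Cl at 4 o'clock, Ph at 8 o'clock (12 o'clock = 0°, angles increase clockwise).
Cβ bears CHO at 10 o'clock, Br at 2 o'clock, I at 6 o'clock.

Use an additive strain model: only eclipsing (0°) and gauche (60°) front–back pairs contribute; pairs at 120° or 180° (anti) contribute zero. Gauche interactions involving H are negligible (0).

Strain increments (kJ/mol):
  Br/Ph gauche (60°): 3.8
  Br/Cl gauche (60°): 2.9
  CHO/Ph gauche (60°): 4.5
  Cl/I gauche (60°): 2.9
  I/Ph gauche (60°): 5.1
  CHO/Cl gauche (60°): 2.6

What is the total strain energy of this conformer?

This conformer is staggered. Cl at 120° is gauche with Br at 60° (2.9); Cl at 120° is gauche with I at 180° (2.9); Ph at 240° is gauche with CHO at 300° (4.5); Ph at 240° is gauche with I at 180° (5.1). Total 15.4 kJ/mol.

15.4 kJ/mol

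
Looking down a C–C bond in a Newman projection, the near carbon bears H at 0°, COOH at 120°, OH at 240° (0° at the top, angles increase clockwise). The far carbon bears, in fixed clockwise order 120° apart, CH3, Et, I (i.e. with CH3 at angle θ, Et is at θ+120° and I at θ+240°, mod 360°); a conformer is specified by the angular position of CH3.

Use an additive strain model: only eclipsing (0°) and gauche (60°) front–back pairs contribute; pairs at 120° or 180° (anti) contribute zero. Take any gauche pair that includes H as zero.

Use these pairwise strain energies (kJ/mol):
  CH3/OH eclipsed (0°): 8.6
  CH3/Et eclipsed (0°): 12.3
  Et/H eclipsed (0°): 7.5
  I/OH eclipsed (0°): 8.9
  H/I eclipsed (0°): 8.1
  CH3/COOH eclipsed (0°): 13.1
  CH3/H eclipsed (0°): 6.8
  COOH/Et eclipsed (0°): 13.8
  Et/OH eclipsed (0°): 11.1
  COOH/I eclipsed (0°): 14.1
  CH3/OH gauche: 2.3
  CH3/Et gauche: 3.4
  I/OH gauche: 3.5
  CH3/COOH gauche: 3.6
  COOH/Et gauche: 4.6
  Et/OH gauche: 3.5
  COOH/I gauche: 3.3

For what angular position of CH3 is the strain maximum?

CH3 at 0° (eclipsed): H–CH3 eclipsed, COOH–Et eclipsed, OH–I eclipsed; 6.8 + 13.8 + 8.9 = 29.5 kJ/mol.
CH3 at 60° (staggered): COOH–CH3 gauche, COOH–Et gauche, OH–Et gauche, OH–I gauche; 3.6 + 4.6 + 3.5 + 3.5 = 15.2 kJ/mol.
CH3 at 120° (eclipsed): H–I eclipsed, COOH–CH3 eclipsed, OH–Et eclipsed; 8.1 + 13.1 + 11.1 = 32.3 kJ/mol.
CH3 at 180° (staggered): COOH–CH3 gauche, COOH–I gauche, OH–CH3 gauche, OH–Et gauche; 3.6 + 3.3 + 2.3 + 3.5 = 12.7 kJ/mol.
CH3 at 240° (eclipsed): H–Et eclipsed, COOH–I eclipsed, OH–CH3 eclipsed; 7.5 + 14.1 + 8.6 = 30.2 kJ/mol.
CH3 at 300° (staggered): COOH–Et gauche, COOH–I gauche, OH–CH3 gauche, OH–I gauche; 4.6 + 3.3 + 2.3 + 3.5 = 13.7 kJ/mol.
The maximum (32.3 kJ/mol) occurs with CH3 at 120°.

120°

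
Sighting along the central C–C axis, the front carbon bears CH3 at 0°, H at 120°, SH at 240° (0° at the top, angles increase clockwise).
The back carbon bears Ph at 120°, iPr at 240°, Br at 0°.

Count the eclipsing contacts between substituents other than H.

Non-H eclipsing pairs: CH3(0°)/Br(0°); SH(240°)/iPr(240°) — 2 interactions.

2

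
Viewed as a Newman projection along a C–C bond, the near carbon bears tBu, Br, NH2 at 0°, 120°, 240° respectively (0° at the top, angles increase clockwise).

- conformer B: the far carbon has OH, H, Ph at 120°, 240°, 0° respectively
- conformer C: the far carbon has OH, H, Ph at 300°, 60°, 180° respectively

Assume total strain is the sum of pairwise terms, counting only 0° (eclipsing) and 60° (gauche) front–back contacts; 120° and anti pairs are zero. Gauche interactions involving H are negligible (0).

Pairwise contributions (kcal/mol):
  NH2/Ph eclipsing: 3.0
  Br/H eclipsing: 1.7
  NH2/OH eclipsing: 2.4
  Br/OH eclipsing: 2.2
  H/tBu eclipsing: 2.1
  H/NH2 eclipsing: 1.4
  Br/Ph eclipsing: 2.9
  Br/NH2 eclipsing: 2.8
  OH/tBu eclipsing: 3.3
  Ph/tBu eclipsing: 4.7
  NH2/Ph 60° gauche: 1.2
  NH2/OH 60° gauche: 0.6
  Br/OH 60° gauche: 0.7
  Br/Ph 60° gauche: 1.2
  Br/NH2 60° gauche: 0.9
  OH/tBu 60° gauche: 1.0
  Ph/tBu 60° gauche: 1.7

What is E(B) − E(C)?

+4.3 kcal/mol

B (eclipsed): tBu–Ph eclipsed, Br–OH eclipsed, NH2–H eclipsed; 4.7 + 2.2 + 1.4 = 8.3 kcal/mol.
C (staggered): tBu–OH gauche, Br–Ph gauche, NH2–OH gauche, NH2–Ph gauche; 1.0 + 1.2 + 0.6 + 1.2 = 4.0 kcal/mol.
E(B) − E(C) = 8.3 − 4.0 = +4.3 kcal/mol.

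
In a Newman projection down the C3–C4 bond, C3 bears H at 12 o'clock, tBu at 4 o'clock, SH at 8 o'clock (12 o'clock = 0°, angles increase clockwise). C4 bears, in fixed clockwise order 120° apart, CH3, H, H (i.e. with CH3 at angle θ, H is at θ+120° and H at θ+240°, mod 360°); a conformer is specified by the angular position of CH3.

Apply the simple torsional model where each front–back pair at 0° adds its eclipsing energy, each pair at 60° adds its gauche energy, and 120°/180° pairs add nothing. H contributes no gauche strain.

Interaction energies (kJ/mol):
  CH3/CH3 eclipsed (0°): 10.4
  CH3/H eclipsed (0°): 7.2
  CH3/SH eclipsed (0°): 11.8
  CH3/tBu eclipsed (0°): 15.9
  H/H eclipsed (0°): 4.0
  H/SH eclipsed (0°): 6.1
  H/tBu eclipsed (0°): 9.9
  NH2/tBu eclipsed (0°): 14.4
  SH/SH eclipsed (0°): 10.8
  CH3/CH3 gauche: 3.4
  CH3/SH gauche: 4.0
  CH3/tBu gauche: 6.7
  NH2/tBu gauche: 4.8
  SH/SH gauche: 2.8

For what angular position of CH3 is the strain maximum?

CH3 at 0° (eclipsed): H–CH3 eclipsed, tBu–H eclipsed, SH–H eclipsed; 7.2 + 9.9 + 6.1 = 23.2 kJ/mol.
CH3 at 60° (staggered): tBu–CH3 gauche; 6.7 = 6.7 kJ/mol.
CH3 at 120° (eclipsed): H–H eclipsed, tBu–CH3 eclipsed, SH–H eclipsed; 4.0 + 15.9 + 6.1 = 26.0 kJ/mol.
CH3 at 180° (staggered): tBu–CH3 gauche, SH–CH3 gauche; 6.7 + 4.0 = 10.7 kJ/mol.
CH3 at 240° (eclipsed): H–H eclipsed, tBu–H eclipsed, SH–CH3 eclipsed; 4.0 + 9.9 + 11.8 = 25.7 kJ/mol.
CH3 at 300° (staggered): SH–CH3 gauche; 4.0 = 4.0 kJ/mol.
The maximum (26.0 kJ/mol) occurs with CH3 at 120°.

120°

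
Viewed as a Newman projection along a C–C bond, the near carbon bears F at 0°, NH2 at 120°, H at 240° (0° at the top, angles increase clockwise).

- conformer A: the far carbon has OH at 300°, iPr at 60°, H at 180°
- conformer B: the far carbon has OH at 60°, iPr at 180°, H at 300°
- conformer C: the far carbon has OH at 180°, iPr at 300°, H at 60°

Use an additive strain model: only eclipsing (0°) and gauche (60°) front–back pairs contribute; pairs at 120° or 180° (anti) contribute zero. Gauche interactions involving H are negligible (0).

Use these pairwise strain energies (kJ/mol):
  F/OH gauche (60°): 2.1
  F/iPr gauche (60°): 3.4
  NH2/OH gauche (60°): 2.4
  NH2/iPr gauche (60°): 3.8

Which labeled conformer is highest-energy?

A (staggered): F–OH gauche, F–iPr gauche, NH2–iPr gauche; 2.1 + 3.4 + 3.8 = 9.3 kJ/mol.
B (staggered): F–OH gauche, NH2–OH gauche, NH2–iPr gauche; 2.1 + 2.4 + 3.8 = 8.3 kJ/mol.
C (staggered): F–iPr gauche, NH2–OH gauche; 3.4 + 2.4 = 5.8 kJ/mol.
A has the highest total (9.3 kJ/mol).

A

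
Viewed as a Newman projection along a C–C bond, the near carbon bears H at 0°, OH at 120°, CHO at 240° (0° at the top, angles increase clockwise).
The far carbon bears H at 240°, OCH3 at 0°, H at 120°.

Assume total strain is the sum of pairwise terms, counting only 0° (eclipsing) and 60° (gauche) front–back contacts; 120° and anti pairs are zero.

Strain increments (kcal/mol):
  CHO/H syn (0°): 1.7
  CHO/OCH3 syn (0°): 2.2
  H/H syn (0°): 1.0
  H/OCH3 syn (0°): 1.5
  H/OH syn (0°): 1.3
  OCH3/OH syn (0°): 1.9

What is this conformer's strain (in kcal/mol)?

This conformer (eclipsed): H–OCH3 eclipsed, OH–H eclipsed, CHO–H eclipsed; 1.5 + 1.3 + 1.7 = 4.5 kcal/mol.

4.5 kcal/mol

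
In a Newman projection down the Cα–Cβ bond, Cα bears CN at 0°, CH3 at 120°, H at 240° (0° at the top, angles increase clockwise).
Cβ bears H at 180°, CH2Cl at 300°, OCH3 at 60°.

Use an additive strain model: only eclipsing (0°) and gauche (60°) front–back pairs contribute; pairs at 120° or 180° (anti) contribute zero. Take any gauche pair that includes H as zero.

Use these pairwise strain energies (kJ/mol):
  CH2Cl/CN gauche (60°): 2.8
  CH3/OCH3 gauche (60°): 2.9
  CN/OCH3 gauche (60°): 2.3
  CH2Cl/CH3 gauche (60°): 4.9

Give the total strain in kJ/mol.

8.0 kJ/mol

This conformer (staggered): CN(0°)/CH2Cl(300°) gauche 2.8; CN(0°)/OCH3(60°) gauche 2.3; CH3(120°)/OCH3(60°) gauche 2.9 → 8.0 kJ/mol.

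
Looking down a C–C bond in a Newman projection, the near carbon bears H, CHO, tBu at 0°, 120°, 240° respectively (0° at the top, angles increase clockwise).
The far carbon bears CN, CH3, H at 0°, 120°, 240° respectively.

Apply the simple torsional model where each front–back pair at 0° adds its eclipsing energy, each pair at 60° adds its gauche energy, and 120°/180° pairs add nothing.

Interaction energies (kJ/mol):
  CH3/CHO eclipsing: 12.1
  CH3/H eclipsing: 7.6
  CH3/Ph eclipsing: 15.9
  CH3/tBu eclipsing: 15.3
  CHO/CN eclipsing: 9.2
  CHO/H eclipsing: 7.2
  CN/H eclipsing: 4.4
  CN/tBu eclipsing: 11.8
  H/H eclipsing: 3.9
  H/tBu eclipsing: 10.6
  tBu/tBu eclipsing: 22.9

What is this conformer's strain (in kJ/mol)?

27.1 kJ/mol

This conformer (eclipsed): H–CN eclipsed, CHO–CH3 eclipsed, tBu–H eclipsed; 4.4 + 12.1 + 10.6 = 27.1 kJ/mol.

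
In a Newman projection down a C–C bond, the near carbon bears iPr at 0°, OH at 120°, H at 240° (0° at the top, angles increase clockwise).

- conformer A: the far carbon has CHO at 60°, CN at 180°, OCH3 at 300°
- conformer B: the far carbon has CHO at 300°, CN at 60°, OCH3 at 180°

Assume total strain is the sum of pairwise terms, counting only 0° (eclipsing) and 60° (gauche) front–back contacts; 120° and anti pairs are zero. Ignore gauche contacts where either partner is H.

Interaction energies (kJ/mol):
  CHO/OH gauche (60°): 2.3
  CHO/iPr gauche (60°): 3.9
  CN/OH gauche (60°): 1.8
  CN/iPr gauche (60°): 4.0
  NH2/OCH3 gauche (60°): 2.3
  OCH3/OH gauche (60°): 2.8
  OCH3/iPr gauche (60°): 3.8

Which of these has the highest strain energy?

A is staggered. iPr at 0° is gauche with CHO at 60° (3.9); iPr at 0° is gauche with OCH3 at 300° (3.8); OH at 120° is gauche with CHO at 60° (2.3); OH at 120° is gauche with CN at 180° (1.8). Total 11.8 kJ/mol.
B is staggered. iPr at 0° is gauche with CHO at 300° (3.9); iPr at 0° is gauche with CN at 60° (4.0); OH at 120° is gauche with CN at 60° (1.8); OH at 120° is gauche with OCH3 at 180° (2.8). Total 12.5 kJ/mol.
B has the highest total (12.5 kJ/mol).

B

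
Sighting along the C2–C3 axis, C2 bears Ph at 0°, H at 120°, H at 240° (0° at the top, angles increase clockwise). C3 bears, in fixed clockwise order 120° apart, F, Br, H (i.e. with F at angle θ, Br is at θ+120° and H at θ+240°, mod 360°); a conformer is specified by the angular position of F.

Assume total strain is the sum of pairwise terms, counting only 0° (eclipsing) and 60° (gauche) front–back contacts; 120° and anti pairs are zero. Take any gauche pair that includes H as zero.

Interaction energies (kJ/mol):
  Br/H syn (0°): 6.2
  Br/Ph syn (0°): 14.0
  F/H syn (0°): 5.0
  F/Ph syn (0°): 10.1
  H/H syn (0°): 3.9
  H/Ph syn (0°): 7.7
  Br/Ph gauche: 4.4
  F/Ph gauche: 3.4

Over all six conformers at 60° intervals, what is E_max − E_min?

F at 0° (eclipsed): Ph–F eclipsed, H–Br eclipsed, H–H eclipsed; 10.1 + 6.2 + 3.9 = 20.2 kJ/mol.
F at 60° (staggered): Ph–F gauche; 3.4 = 3.4 kJ/mol.
F at 120° (eclipsed): Ph–H eclipsed, H–F eclipsed, H–Br eclipsed; 7.7 + 5.0 + 6.2 = 18.9 kJ/mol.
F at 180° (staggered): Ph–Br gauche; 4.4 = 4.4 kJ/mol.
F at 240° (eclipsed): Ph–Br eclipsed, H–H eclipsed, H–F eclipsed; 14.0 + 3.9 + 5.0 = 22.9 kJ/mol.
F at 300° (staggered): Ph–F gauche, Ph–Br gauche; 3.4 + 4.4 = 7.8 kJ/mol.
Max at 240° (22.9 kJ/mol), min at 60° (3.4 kJ/mol); barrier = 19.5 kJ/mol.

19.5 kJ/mol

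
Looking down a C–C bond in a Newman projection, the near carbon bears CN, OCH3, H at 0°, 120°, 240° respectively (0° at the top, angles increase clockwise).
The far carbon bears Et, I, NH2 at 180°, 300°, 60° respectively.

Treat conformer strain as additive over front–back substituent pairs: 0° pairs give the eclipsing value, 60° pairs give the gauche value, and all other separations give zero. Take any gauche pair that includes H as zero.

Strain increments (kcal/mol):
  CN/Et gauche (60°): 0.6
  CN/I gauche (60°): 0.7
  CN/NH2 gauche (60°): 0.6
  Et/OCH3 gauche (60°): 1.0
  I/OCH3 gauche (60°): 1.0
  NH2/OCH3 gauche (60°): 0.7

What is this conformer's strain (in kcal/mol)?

This conformer (staggered): CN–I gauche, CN–NH2 gauche, OCH3–Et gauche, OCH3–NH2 gauche; 0.7 + 0.6 + 1.0 + 0.7 = 3.0 kcal/mol.

3.0 kcal/mol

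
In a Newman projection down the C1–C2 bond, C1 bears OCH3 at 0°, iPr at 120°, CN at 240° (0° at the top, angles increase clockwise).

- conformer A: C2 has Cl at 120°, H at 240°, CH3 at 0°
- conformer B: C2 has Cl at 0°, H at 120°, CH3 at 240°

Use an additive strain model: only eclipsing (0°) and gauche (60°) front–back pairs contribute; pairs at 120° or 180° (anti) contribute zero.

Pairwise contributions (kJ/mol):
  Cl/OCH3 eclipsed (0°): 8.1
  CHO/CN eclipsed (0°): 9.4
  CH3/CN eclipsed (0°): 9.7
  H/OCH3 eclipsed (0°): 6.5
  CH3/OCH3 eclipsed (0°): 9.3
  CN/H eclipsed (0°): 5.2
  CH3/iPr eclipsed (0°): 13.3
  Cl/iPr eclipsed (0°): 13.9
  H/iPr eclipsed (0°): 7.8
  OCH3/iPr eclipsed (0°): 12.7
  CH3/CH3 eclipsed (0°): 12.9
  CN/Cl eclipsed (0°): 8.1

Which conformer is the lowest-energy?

A (eclipsed): OCH3–CH3 eclipsed, iPr–Cl eclipsed, CN–H eclipsed; 9.3 + 13.9 + 5.2 = 28.4 kJ/mol.
B (eclipsed): OCH3–Cl eclipsed, iPr–H eclipsed, CN–CH3 eclipsed; 8.1 + 7.8 + 9.7 = 25.6 kJ/mol.
B has the lowest total (25.6 kJ/mol).

B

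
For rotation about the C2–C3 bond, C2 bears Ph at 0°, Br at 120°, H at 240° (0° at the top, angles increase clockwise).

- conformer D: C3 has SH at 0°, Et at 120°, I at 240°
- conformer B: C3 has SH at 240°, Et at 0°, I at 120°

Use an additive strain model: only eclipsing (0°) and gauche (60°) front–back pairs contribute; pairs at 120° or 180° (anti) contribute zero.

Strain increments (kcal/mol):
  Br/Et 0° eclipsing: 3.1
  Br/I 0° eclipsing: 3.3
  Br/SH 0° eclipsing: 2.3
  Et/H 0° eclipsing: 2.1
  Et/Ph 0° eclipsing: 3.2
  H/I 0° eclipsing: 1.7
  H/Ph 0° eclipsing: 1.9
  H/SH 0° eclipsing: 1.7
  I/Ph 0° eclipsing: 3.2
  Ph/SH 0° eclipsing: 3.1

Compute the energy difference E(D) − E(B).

-0.3 kcal/mol

D (eclipsed): Ph–SH eclipsed, Br–Et eclipsed, H–I eclipsed; 3.1 + 3.1 + 1.7 = 7.9 kcal/mol.
B (eclipsed): Ph–Et eclipsed, Br–I eclipsed, H–SH eclipsed; 3.2 + 3.3 + 1.7 = 8.2 kcal/mol.
E(D) − E(B) = 7.9 − 8.2 = -0.3 kcal/mol.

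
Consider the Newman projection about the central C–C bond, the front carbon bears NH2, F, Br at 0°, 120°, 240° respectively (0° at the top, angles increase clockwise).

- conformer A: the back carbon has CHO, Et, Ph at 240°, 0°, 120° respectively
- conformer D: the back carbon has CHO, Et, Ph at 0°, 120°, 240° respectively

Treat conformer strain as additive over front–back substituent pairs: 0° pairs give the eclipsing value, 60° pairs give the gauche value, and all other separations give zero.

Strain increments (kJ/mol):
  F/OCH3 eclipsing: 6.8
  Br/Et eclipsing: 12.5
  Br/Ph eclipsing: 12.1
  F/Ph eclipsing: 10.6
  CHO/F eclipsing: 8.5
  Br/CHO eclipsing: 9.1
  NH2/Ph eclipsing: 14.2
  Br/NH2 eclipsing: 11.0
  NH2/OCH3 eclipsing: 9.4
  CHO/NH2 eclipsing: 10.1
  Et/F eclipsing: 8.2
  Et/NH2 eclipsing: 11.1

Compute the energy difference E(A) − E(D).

A is eclipsed. NH2 at 0° is eclipsed with Et at 0° (11.1); F at 120° is eclipsed with Ph at 120° (10.6); Br at 240° is eclipsed with CHO at 240° (9.1). Total 30.8 kJ/mol.
D is eclipsed. NH2 at 0° is eclipsed with CHO at 0° (10.1); F at 120° is eclipsed with Et at 120° (8.2); Br at 240° is eclipsed with Ph at 240° (12.1). Total 30.4 kJ/mol.
E(A) − E(D) = 30.8 − 30.4 = +0.4 kJ/mol.

+0.4 kJ/mol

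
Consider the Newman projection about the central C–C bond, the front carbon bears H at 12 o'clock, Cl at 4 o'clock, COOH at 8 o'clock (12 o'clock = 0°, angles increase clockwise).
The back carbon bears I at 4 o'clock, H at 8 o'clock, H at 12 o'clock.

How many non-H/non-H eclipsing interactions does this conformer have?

1

Non-H eclipsing pairs: Cl(120°)/I(120°) — 1 interaction.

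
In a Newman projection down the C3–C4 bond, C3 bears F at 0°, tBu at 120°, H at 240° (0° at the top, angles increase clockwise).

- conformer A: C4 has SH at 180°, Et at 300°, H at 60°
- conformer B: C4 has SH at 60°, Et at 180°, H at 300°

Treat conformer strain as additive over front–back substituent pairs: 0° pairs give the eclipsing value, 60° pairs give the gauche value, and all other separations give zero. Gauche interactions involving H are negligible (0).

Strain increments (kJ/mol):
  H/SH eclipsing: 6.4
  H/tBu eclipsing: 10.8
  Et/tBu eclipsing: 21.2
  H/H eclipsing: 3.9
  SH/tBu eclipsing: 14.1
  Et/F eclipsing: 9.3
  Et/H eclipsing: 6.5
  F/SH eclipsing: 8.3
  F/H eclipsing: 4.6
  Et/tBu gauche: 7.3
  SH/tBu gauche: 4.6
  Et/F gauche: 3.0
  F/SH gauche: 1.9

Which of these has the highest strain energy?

A (staggered): F(0°)/Et(300°) gauche 3.0; tBu(120°)/SH(180°) gauche 4.6 → 7.6 kJ/mol.
B (staggered): F(0°)/SH(60°) gauche 1.9; tBu(120°)/SH(60°) gauche 4.6; tBu(120°)/Et(180°) gauche 7.3 → 13.8 kJ/mol.
B has the highest total (13.8 kJ/mol).

B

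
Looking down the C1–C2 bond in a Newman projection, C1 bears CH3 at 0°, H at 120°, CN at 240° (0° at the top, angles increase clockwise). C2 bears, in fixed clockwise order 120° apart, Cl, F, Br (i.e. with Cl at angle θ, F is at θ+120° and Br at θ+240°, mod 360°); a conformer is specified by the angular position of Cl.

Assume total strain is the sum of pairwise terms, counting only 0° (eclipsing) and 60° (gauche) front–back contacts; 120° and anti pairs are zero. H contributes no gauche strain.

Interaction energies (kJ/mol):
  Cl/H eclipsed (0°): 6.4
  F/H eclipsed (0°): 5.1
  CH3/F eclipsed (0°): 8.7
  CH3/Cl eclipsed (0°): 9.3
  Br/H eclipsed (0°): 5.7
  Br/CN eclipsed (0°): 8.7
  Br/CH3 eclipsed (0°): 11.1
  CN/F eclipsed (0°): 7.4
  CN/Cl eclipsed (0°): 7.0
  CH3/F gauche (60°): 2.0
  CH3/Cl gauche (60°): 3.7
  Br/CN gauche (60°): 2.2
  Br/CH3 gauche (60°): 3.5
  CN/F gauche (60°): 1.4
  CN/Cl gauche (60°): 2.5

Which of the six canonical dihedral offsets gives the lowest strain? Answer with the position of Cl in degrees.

180°

Cl at 0° (eclipsed): CH3(0°)/Cl(0°) eclipsed 9.3; H(120°)/F(120°) eclipsed 5.1; CN(240°)/Br(240°) eclipsed 8.7 → 23.1 kJ/mol.
Cl at 60° (staggered): CH3(0°)/Cl(60°) gauche 3.7; CH3(0°)/Br(300°) gauche 3.5; CN(240°)/F(180°) gauche 1.4; CN(240°)/Br(300°) gauche 2.2 → 10.8 kJ/mol.
Cl at 120° (eclipsed): CH3(0°)/Br(0°) eclipsed 11.1; H(120°)/Cl(120°) eclipsed 6.4; CN(240°)/F(240°) eclipsed 7.4 → 24.9 kJ/mol.
Cl at 180° (staggered): CH3(0°)/F(300°) gauche 2.0; CH3(0°)/Br(60°) gauche 3.5; CN(240°)/Cl(180°) gauche 2.5; CN(240°)/F(300°) gauche 1.4 → 9.4 kJ/mol.
Cl at 240° (eclipsed): CH3(0°)/F(0°) eclipsed 8.7; H(120°)/Br(120°) eclipsed 5.7; CN(240°)/Cl(240°) eclipsed 7.0 → 21.4 kJ/mol.
Cl at 300° (staggered): CH3(0°)/Cl(300°) gauche 3.7; CH3(0°)/F(60°) gauche 2.0; CN(240°)/Cl(300°) gauche 2.5; CN(240°)/Br(180°) gauche 2.2 → 10.4 kJ/mol.
The minimum (9.4 kJ/mol) occurs with Cl at 180°.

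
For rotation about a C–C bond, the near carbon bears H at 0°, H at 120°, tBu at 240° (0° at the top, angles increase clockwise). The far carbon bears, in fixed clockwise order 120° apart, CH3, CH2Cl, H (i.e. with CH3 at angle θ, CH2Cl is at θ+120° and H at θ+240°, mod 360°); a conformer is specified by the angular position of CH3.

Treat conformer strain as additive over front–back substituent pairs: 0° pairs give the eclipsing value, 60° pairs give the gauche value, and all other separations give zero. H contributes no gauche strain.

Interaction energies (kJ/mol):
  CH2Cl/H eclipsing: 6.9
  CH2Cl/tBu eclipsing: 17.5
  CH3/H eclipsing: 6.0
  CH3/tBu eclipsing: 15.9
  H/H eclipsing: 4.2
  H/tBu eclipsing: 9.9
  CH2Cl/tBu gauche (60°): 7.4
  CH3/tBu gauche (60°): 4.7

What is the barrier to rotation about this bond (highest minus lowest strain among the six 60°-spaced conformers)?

CH3 at 0° (eclipsed): H–CH3 eclipsed, H–CH2Cl eclipsed, tBu–H eclipsed; 6.0 + 6.9 + 9.9 = 22.8 kJ/mol.
CH3 at 60° (staggered): tBu–CH2Cl gauche; 7.4 = 7.4 kJ/mol.
CH3 at 120° (eclipsed): H–H eclipsed, H–CH3 eclipsed, tBu–CH2Cl eclipsed; 4.2 + 6.0 + 17.5 = 27.7 kJ/mol.
CH3 at 180° (staggered): tBu–CH3 gauche, tBu–CH2Cl gauche; 4.7 + 7.4 = 12.1 kJ/mol.
CH3 at 240° (eclipsed): H–CH2Cl eclipsed, H–H eclipsed, tBu–CH3 eclipsed; 6.9 + 4.2 + 15.9 = 27.0 kJ/mol.
CH3 at 300° (staggered): tBu–CH3 gauche; 4.7 = 4.7 kJ/mol.
Max at 120° (27.7 kJ/mol), min at 300° (4.7 kJ/mol); barrier = 23.0 kJ/mol.

23.0 kJ/mol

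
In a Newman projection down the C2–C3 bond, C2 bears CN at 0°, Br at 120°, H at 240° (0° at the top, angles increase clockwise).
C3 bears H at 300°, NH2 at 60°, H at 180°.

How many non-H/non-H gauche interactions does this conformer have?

2

Non-H gauche pairs: CN(0°)/NH2(60°); Br(120°)/NH2(60°) — 2 interactions.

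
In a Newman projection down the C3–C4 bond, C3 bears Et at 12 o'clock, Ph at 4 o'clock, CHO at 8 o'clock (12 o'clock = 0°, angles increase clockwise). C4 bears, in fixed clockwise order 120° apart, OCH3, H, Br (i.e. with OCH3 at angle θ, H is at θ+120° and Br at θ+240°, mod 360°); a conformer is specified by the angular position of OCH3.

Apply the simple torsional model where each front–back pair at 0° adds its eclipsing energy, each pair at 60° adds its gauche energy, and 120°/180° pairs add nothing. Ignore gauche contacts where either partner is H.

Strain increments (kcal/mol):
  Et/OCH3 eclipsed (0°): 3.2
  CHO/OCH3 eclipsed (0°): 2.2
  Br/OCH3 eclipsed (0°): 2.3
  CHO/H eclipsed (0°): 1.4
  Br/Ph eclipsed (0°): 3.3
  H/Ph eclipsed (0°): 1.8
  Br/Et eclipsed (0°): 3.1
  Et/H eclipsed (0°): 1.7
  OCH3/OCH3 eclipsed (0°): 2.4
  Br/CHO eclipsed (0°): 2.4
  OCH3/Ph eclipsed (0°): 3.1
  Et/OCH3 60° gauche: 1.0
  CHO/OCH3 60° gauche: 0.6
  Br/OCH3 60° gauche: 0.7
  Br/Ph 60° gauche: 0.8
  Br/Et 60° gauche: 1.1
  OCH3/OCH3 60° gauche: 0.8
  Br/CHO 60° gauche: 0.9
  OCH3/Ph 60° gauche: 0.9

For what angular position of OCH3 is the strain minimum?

OCH3 at 0° is eclipsed. Et at 0° is eclipsed with OCH3 at 0° (3.2); Ph at 120° is eclipsed with H at 120° (1.8); CHO at 240° is eclipsed with Br at 240° (2.4). Total 7.4 kcal/mol.
OCH3 at 60° is staggered. Et at 0° is gauche with OCH3 at 60° (1.0); Et at 0° is gauche with Br at 300° (1.1); Ph at 120° is gauche with OCH3 at 60° (0.9); CHO at 240° is gauche with Br at 300° (0.9). Total 3.9 kcal/mol.
OCH3 at 120° is eclipsed. Et at 0° is eclipsed with Br at 0° (3.1); Ph at 120° is eclipsed with OCH3 at 120° (3.1); CHO at 240° is eclipsed with H at 240° (1.4). Total 7.6 kcal/mol.
OCH3 at 180° is staggered. Et at 0° is gauche with Br at 60° (1.1); Ph at 120° is gauche with OCH3 at 180° (0.9); Ph at 120° is gauche with Br at 60° (0.8); CHO at 240° is gauche with OCH3 at 180° (0.6). Total 3.4 kcal/mol.
OCH3 at 240° is eclipsed. Et at 0° is eclipsed with H at 0° (1.7); Ph at 120° is eclipsed with Br at 120° (3.3); CHO at 240° is eclipsed with OCH3 at 240° (2.2). Total 7.2 kcal/mol.
OCH3 at 300° is staggered. Et at 0° is gauche with OCH3 at 300° (1.0); Ph at 120° is gauche with Br at 180° (0.8); CHO at 240° is gauche with OCH3 at 300° (0.6); CHO at 240° is gauche with Br at 180° (0.9). Total 3.3 kcal/mol.
The minimum (3.3 kcal/mol) occurs with OCH3 at 300°.

300°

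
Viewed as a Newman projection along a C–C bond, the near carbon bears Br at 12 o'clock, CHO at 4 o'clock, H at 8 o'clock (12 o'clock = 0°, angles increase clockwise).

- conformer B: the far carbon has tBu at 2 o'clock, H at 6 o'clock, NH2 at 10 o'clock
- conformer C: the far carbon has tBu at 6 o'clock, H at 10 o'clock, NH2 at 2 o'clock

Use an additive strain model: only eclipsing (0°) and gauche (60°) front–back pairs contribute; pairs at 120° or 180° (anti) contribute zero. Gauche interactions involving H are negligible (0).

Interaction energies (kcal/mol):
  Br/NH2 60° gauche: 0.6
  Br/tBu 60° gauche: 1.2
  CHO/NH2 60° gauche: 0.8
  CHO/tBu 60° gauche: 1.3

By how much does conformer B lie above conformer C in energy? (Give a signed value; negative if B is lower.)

B (staggered): Br–tBu gauche, Br–NH2 gauche, CHO–tBu gauche; 1.2 + 0.6 + 1.3 = 3.1 kcal/mol.
C (staggered): Br–NH2 gauche, CHO–tBu gauche, CHO–NH2 gauche; 0.6 + 1.3 + 0.8 = 2.7 kcal/mol.
E(B) − E(C) = 3.1 − 2.7 = +0.4 kcal/mol.

+0.4 kcal/mol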